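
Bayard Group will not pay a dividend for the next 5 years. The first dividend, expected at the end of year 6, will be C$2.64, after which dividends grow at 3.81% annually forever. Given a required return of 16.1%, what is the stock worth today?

C$10.18

Deferred-dividend DDM. At t=5 the remaining stream is a growing perpetuity with first payment D_6 = 2.64.
V_5 = D_6/(r−g) = 2.64/(0.161−0.0381) = 21.4809
P₀ = V_5/(1+r)^5 = 21.4809/(1+0.161)^5 = 10.1834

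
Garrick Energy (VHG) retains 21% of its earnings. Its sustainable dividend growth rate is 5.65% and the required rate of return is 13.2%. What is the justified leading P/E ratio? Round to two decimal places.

Payout ratio b = 1 − 0.21 = 0.79.
Justified leading P/E = b/(r−g) = 0.79/(0.132−0.0565) = 10.4636

10.46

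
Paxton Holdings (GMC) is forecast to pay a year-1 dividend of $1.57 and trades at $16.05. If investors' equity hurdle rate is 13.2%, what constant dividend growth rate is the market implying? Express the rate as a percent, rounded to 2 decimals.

3.42%

From P₀ = D₁/(r − g), the implied growth is g = r − D₁/P₀.
g = 0.132 − 1.57/16.05 = 0.132 − 0.09782 = 0.03418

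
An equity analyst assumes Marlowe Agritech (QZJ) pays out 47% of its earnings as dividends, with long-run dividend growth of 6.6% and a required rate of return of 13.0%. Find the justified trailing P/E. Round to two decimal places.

7.83

Justified trailing P/E = b(1+g)/(r−g) = 0.47×(1+0.066)/(0.13−0.066) = 7.8284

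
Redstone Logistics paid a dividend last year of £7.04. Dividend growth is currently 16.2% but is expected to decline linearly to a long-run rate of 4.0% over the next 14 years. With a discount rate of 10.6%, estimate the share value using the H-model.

H-model: P₀ = D₀[(1+g_L) + H(g_S−g_L)]/(r−g_L), with H = 14/2 = 7.
P₀ = 7.04 × [(1+0.04) + 7×(0.162−0.04)] / (0.106−0.04)
   = 7.04 × 1.8940 / 0.066 = 202.0267

£202.03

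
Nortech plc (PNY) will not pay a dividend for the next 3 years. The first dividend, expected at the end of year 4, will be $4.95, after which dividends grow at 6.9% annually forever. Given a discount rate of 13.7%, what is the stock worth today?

$49.52

Deferred-dividend DDM. At t=3 the remaining stream is a growing perpetuity with first payment D_4 = 4.95.
V_3 = D_4/(r−g) = 4.95/(0.137−0.069) = 72.7941
P₀ = V_3/(1+r)^3 = 72.7941/(1+0.137)^3 = 49.5239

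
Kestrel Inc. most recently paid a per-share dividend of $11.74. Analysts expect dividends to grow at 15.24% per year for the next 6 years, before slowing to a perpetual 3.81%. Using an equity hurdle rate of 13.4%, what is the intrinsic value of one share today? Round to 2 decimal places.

Two-stage DDM. Project D₁…D_6 at 0.1524, terminal growth 0.0381, discount at r = 0.134.
D_1 = 13.5292
D_2 = 15.5910
D_3 = 17.9671
D_4 = 20.7053
D_5 = 23.8608
D_6 = 27.4971
Terminal value at t=6: TV = D_7/(r−g) = 28.5448/(0.134−0.0381) = 297.6516
P₀ = 13.5292/(1+0.134)^1 + 15.5910/(1+0.134)^2 + 17.9671/(1+0.134)^3 + 20.7053/(1+0.134)^4 + 23.8608/(1+0.134)^5 + 27.4971/(1+0.134)^6 + 297.6516/(1+0.134)^6 = 214.5186

$214.52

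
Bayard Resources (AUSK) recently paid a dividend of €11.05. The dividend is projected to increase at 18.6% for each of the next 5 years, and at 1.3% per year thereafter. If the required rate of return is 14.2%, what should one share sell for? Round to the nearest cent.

€166.80

Two-stage DDM. Project D₁…D_5 at 0.186, terminal growth 0.013, discount at r = 0.142.
D_1 = 13.1053
D_2 = 15.5429
D_3 = 18.4339
D_4 = 21.8626
D_5 = 25.9290
Terminal value at t=5: TV = D_6/(r−g) = 26.2661/(0.142−0.013) = 203.6130
P₀ = 13.1053/(1+0.142)^1 + 15.5429/(1+0.142)^2 + 18.4339/(1+0.142)^3 + 21.8626/(1+0.142)^4 + 25.9290/(1+0.142)^5 + 203.6130/(1+0.142)^5 = 166.8013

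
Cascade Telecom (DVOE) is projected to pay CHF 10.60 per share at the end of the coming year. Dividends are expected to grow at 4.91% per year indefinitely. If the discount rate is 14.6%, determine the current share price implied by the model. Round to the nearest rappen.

Gordon growth model: P₀ = D₁/(r − g), with D₁ = 10.60 given directly.
P₀ = 10.6000 / (0.146 − 0.0491) = 10.6000 / 0.0969 = 109.3911

CHF 109.39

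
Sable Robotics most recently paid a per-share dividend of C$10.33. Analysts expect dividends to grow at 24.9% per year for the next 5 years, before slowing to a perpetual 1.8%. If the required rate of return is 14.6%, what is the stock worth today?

C$193.70

Two-stage DDM. Project D₁…D_5 at 0.249, terminal growth 0.018, discount at r = 0.146.
D_1 = 12.9022
D_2 = 16.1148
D_3 = 20.1274
D_4 = 25.1391
D_5 = 31.3988
Terminal value at t=5: TV = D_6/(r−g) = 31.9639/(0.146−0.018) = 249.7183
P₀ = 12.9022/(1+0.146)^1 + 16.1148/(1+0.146)^2 + 20.1274/(1+0.146)^3 + 25.1391/(1+0.146)^4 + 31.3988/(1+0.146)^5 + 249.7183/(1+0.146)^5 = 193.6981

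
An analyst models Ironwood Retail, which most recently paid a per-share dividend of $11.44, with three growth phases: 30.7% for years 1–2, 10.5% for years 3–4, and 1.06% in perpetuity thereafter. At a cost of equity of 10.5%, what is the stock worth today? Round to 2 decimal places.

$232.89

Three-stage DDM. Project D₁…D_4; terminal Gordon value at t=4 with g = 0.0106; discount at r = 0.105.
D_1 = 14.9521
D_2 = 19.5424
D_3 = 21.5943
D_4 = 23.8617
TV_4 = 24.1147/(0.105−0.0106) = 255.4519
P₀ = Σ Dₜ/(1+r)ᵗ + TV_4/(1+r)^4 = 232.8864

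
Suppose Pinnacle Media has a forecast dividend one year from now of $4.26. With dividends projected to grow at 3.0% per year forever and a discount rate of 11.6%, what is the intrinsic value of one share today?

Gordon growth model: P₀ = D₁/(r − g), with D₁ = 4.26 given directly.
P₀ = 4.2600 / (0.116 − 0.03) = 4.2600 / 0.086 = 49.5349

$49.53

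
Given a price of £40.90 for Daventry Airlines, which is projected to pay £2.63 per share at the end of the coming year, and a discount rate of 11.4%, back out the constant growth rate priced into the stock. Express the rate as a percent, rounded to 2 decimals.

From P₀ = D₁/(r − g), the implied growth is g = r − D₁/P₀.
g = 0.114 − 2.63/40.90 = 0.114 − 0.06430 = 0.04970

4.97%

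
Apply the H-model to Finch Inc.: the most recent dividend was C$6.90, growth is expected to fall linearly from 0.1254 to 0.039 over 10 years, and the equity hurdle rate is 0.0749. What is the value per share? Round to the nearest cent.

H-model: P₀ = D₀[(1+g_L) + H(g_S−g_L)]/(r−g_L), with H = 10/2 = 5.
P₀ = 6.90 × [(1+0.039) + 5×(0.1254−0.039)] / (0.0749−0.039)
   = 6.90 × 1.4710 / 0.0359 = 282.7270

C$282.73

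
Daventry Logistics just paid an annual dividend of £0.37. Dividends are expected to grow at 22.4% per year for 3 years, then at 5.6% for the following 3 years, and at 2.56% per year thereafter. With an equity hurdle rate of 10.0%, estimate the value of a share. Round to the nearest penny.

Three-stage DDM. Project D₁…D_6; terminal Gordon value at t=6 with g = 0.0256; discount at r = 0.1.
D_1 = 0.4529
D_2 = 0.5543
D_3 = 0.6785
D_4 = 0.7165
D_5 = 0.7566
D_6 = 0.7990
TV_6 = 0.8194/(0.1−0.0256) = 11.0139
P₀ = Σ Dₜ/(1+r)ᵗ + TV_6/(1+r)^6 = 9.0068

£9.01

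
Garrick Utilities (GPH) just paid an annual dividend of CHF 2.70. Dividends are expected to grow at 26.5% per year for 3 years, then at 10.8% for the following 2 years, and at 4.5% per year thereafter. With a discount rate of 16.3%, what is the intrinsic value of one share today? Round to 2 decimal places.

CHF 44.00

Three-stage DDM. Project D₁…D_5; terminal Gordon value at t=5 with g = 0.045; discount at r = 0.163.
D_1 = 3.4155
D_2 = 4.3206
D_3 = 5.4656
D_4 = 6.0558
D_5 = 6.7099
TV_5 = 7.0118/(0.163−0.045) = 59.4223
P₀ = Σ Dₜ/(1+r)ᵗ + TV_5/(1+r)^5 = 43.9983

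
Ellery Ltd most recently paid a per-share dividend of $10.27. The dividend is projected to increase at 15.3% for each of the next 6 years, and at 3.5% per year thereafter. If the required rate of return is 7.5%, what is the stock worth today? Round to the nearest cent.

$483.86

Two-stage DDM. Project D₁…D_6 at 0.153, terminal growth 0.035, discount at r = 0.075.
D_1 = 11.8413
D_2 = 13.6530
D_3 = 15.7419
D_4 = 18.1505
D_5 = 20.9275
D_6 = 24.1294
Terminal value at t=6: TV = D_7/(r−g) = 24.9739/(0.075−0.035) = 624.3479
P₀ = 11.8413/(1+0.075)^1 + 13.6530/(1+0.075)^2 + 15.7419/(1+0.075)^3 + 18.1505/(1+0.075)^4 + 20.9275/(1+0.075)^5 + 24.1294/(1+0.075)^6 + 624.3479/(1+0.075)^6 = 483.8578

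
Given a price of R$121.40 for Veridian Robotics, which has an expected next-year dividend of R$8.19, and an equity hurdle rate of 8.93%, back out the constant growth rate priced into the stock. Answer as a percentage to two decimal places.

From P₀ = D₁/(r − g), the implied growth is g = r − D₁/P₀.
g = 0.0893 − 8.19/121.40 = 0.0893 − 0.06746 = 0.02184

2.18%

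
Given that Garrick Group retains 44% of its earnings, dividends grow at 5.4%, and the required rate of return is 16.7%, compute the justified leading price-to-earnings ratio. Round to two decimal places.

4.96

Payout ratio b = 1 − 0.44 = 0.56.
Justified leading P/E = b/(r−g) = 0.56/(0.167−0.054) = 4.9558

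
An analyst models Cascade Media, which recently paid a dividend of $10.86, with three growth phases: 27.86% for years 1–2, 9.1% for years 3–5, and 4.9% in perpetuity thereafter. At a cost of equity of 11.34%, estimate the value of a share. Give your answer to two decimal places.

Three-stage DDM. Project D₁…D_5; terminal Gordon value at t=5 with g = 0.049; discount at r = 0.1134.
D_1 = 13.8856
D_2 = 17.7541
D_3 = 19.3697
D_4 = 21.1324
D_5 = 23.0554
TV_5 = 24.1852/(0.1134−0.049) = 375.5460
P₀ = Σ Dₜ/(1+r)ᵗ + TV_5/(1+r)^5 = 287.5388

$287.54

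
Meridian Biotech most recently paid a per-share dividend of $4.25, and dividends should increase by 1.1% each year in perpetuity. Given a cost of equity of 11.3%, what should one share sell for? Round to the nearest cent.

Gordon growth model: P₀ = D₁/(r − g). D₁ = 4.25 × (1 + 0.011) = 4.2967.
P₀ = 4.2967 / (0.113 − 0.011) = 4.2967 / 0.102 = 42.1250

$42.12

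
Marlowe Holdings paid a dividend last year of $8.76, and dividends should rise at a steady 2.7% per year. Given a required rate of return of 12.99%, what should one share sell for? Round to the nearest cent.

Gordon growth model: P₀ = D₁/(r − g). D₁ = 8.76 × (1 + 0.027) = 8.9965.
P₀ = 8.9965 / (0.1299 − 0.027) = 8.9965 / 0.1029 = 87.4297

$87.43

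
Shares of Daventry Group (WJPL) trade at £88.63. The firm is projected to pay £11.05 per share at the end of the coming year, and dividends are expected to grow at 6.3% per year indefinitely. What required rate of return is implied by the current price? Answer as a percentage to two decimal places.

18.77%

Rearranging the constant-growth DDM: r = D₁/P₀ + g.
r = 11.0500 / 88.63 + 0.063 = 0.12468 + 0.063 = 0.18768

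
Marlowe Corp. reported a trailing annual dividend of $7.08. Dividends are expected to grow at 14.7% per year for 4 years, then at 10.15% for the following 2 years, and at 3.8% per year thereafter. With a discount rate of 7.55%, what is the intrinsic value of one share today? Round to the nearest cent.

Three-stage DDM. Project D₁…D_6; terminal Gordon value at t=6 with g = 0.038; discount at r = 0.0755.
D_1 = 8.1208
D_2 = 9.3145
D_3 = 10.6837
D_4 = 12.2543
D_5 = 13.4981
D_6 = 14.8681
TV_6 = 15.4331/(0.0755−0.038) = 411.5494
P₀ = Σ Dₜ/(1+r)ᵗ + TV_6/(1+r)^6 = 318.2630

$318.26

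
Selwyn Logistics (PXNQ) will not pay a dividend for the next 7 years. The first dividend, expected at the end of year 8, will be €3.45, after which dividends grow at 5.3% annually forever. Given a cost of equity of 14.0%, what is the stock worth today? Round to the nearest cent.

Deferred-dividend DDM. At t=7 the remaining stream is a growing perpetuity with first payment D_8 = 3.45.
V_7 = D_8/(r−g) = 3.45/(0.14−0.053) = 39.6552
P₀ = V_7/(1+r)^7 = 39.6552/(1+0.14)^7 = 15.8477

€15.85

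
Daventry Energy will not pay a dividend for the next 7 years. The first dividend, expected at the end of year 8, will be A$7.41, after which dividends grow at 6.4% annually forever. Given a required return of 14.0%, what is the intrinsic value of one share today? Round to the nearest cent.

Deferred-dividend DDM. At t=7 the remaining stream is a growing perpetuity with first payment D_8 = 7.41.
V_7 = D_8/(r−g) = 7.41/(0.14−0.064) = 97.5000
P₀ = V_7/(1+r)^7 = 97.5000/(1+0.14)^7 = 38.9646

A$38.96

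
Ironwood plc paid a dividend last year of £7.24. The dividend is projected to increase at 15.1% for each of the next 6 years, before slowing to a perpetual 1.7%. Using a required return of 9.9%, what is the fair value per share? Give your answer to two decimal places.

Two-stage DDM. Project D₁…D_6 at 0.151, terminal growth 0.017, discount at r = 0.099.
D_1 = 8.3332
D_2 = 9.5916
D_3 = 11.0399
D_4 = 12.7069
D_5 = 14.6257
D_6 = 16.8341
Terminal value at t=6: TV = D_7/(r−g) = 17.1203/(0.099−0.017) = 208.7842
P₀ = 8.3332/(1+0.099)^1 + 9.5916/(1+0.099)^2 + 11.0399/(1+0.099)^3 + 12.7069/(1+0.099)^4 + 14.6257/(1+0.099)^5 + 16.8341/(1+0.099)^6 + 208.7842/(1+0.099)^6 = 169.7269

£169.73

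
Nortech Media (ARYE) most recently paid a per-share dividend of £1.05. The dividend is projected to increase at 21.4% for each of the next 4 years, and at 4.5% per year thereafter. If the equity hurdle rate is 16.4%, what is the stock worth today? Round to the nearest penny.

Two-stage DDM. Project D₁…D_4 at 0.214, terminal growth 0.045, discount at r = 0.164.
D_1 = 1.2747
D_2 = 1.5475
D_3 = 1.8786
D_4 = 2.2807
Terminal value at t=4: TV = D_5/(r−g) = 2.3833/(0.164−0.045) = 20.0278
P₀ = 1.2747/(1+0.164)^1 + 1.5475/(1+0.164)^2 + 1.8786/(1+0.164)^3 + 2.2807/(1+0.164)^4 + 20.0278/(1+0.164)^4 = 15.5807

£15.58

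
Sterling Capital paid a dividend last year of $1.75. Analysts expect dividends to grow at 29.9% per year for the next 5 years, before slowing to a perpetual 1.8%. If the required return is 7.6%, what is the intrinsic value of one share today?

$94.71

Two-stage DDM. Project D₁…D_5 at 0.299, terminal growth 0.018, discount at r = 0.076.
D_1 = 2.2732
D_2 = 2.9530
D_3 = 3.8359
D_4 = 4.9828
D_5 = 6.4727
Terminal value at t=5: TV = D_6/(r−g) = 6.5892/(0.076−0.018) = 113.6066
P₀ = 2.2732/(1+0.076)^1 + 2.9530/(1+0.076)^2 + 3.8359/(1+0.076)^3 + 4.9828/(1+0.076)^4 + 6.4727/(1+0.076)^5 + 113.6066/(1+0.076)^5 = 94.7140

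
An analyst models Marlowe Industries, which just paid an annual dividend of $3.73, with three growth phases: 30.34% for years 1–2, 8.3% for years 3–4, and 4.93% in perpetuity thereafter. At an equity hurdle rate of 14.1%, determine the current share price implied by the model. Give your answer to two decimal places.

Three-stage DDM. Project D₁…D_4; terminal Gordon value at t=4 with g = 0.0493; discount at r = 0.141.
D_1 = 4.8617
D_2 = 6.3367
D_3 = 6.8627
D_4 = 7.4323
TV_4 = 7.7987/(0.141−0.0493) = 85.0455
P₀ = Σ Dₜ/(1+r)ᵗ + TV_4/(1+r)^4 = 68.3108

$68.31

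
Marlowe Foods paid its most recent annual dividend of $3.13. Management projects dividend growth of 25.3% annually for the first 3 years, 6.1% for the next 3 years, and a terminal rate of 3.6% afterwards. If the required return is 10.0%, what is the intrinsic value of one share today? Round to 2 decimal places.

Three-stage DDM. Project D₁…D_6; terminal Gordon value at t=6 with g = 0.036; discount at r = 0.1.
D_1 = 3.9219
D_2 = 4.9141
D_3 = 6.1574
D_4 = 6.5330
D_5 = 6.9315
D_6 = 7.3543
TV_6 = 7.6191/(0.1−0.036) = 119.0484
P₀ = Σ Dₜ/(1+r)ᵗ + TV_6/(1+r)^6 = 92.3699

$92.37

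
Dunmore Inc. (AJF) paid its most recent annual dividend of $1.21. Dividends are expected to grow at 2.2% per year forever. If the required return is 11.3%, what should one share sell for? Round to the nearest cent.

Gordon growth model: P₀ = D₁/(r − g). D₁ = 1.21 × (1 + 0.022) = 1.2366.
P₀ = 1.2366 / (0.113 − 0.022) = 1.2366 / 0.091 = 13.5892

$13.59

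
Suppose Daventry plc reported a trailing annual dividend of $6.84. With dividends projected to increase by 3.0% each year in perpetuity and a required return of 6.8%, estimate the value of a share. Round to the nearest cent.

$185.40

Gordon growth model: P₀ = D₁/(r − g). D₁ = 6.84 × (1 + 0.03) = 7.0452.
P₀ = 7.0452 / (0.068 − 0.03) = 7.0452 / 0.038 = 185.4000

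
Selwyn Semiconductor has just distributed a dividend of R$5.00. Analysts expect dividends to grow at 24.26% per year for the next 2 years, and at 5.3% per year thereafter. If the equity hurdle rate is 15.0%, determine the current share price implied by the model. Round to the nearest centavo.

R$74.61

Two-stage DDM. Project D₁…D_2 at 0.2426, terminal growth 0.053, discount at r = 0.15.
D_1 = 6.2130
D_2 = 7.7203
Terminal value at t=2: TV = D_3/(r−g) = 8.1294/(0.15−0.053) = 83.8087
P₀ = 6.2130/(1+0.15)^1 + 7.7203/(1+0.15)^2 + 83.8087/(1+0.15)^2 = 74.6117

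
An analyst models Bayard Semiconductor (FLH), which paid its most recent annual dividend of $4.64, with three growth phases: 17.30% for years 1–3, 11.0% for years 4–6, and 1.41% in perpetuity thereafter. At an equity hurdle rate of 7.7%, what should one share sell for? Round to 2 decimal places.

Three-stage DDM. Project D₁…D_6; terminal Gordon value at t=6 with g = 0.0141; discount at r = 0.077.
D_1 = 5.4427
D_2 = 6.3843
D_3 = 7.4888
D_4 = 8.3126
D_5 = 9.2269
D_6 = 10.2419
TV_6 = 10.3863/(0.077−0.0141) = 165.1243
P₀ = Σ Dₜ/(1+r)ᵗ + TV_6/(1+r)^6 = 141.4687

$141.47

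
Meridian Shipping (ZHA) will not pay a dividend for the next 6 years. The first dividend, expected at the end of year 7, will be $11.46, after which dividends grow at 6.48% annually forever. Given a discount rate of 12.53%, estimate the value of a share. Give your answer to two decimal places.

Deferred-dividend DDM. At t=6 the remaining stream is a growing perpetuity with first payment D_7 = 11.46.
V_6 = D_7/(r−g) = 11.46/(0.1253−0.0648) = 189.4215
P₀ = V_6/(1+r)^6 = 189.4215/(1+0.1253)^6 = 93.2866

$93.29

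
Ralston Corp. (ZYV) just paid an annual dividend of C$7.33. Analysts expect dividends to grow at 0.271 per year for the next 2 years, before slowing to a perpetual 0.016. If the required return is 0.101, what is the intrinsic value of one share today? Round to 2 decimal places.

Two-stage DDM. Project D₁…D_2 at 0.271, terminal growth 0.016, discount at r = 0.101.
D_1 = 9.3164
D_2 = 11.8412
Terminal value at t=2: TV = D_3/(r−g) = 12.0306/(0.101−0.016) = 141.5370
P₀ = 9.3164/(1+0.101)^1 + 11.8412/(1+0.101)^2 + 141.5370/(1+0.101)^2 = 134.9904

C$134.99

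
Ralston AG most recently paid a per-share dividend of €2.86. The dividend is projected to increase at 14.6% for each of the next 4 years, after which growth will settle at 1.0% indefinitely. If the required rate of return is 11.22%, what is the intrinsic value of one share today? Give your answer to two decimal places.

Two-stage DDM. Project D₁…D_4 at 0.146, terminal growth 0.01, discount at r = 0.1122.
D_1 = 3.2776
D_2 = 3.7561
D_3 = 4.3045
D_4 = 4.9329
Terminal value at t=4: TV = D_5/(r−g) = 4.9823/(0.1122−0.01) = 48.7500
P₀ = 3.2776/(1+0.1122)^1 + 3.7561/(1+0.1122)^2 + 4.3045/(1+0.1122)^3 + 4.9329/(1+0.1122)^4 + 48.7500/(1+0.1122)^4 = 44.1958

€44.20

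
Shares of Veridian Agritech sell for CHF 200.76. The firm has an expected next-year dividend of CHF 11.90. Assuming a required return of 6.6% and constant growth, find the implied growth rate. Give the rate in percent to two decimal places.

0.67%

From P₀ = D₁/(r − g), the implied growth is g = r − D₁/P₀.
g = 0.066 − 11.90/200.76 = 0.066 − 0.05927 = 0.00673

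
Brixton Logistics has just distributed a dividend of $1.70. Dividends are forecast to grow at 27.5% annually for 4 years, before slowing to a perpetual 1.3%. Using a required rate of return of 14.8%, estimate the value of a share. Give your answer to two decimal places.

Two-stage DDM. Project D₁…D_4 at 0.275, terminal growth 0.013, discount at r = 0.148.
D_1 = 2.1675
D_2 = 2.7636
D_3 = 3.5235
D_4 = 4.4925
Terminal value at t=4: TV = D_5/(r−g) = 4.5509/(0.148−0.013) = 33.7105
P₀ = 2.1675/(1+0.148)^1 + 2.7636/(1+0.148)^2 + 3.5235/(1+0.148)^3 + 4.4925/(1+0.148)^4 + 33.7105/(1+0.148)^4 = 28.3092

$28.31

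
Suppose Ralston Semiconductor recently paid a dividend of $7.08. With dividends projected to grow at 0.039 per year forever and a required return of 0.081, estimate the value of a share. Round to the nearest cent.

$175.15

Gordon growth model: P₀ = D₁/(r − g). D₁ = 7.08 × (1 + 0.039) = 7.3561.
P₀ = 7.3561 / (0.081 − 0.039) = 7.3561 / 0.042 = 175.1457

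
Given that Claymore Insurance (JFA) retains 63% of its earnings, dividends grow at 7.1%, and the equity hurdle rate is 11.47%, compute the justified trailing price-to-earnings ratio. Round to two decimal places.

9.07

Payout ratio b = 1 − 0.63 = 0.37.
Justified trailing P/E = b(1+g)/(r−g) = 0.37×(1+0.071)/(0.1147−0.071) = 9.0680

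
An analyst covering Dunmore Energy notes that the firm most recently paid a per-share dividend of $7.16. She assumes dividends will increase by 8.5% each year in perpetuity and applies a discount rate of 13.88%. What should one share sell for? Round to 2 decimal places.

Gordon growth model: P₀ = D₁/(r − g). D₁ = 7.16 × (1 + 0.085) = 7.7686.
P₀ = 7.7686 / (0.1388 − 0.085) = 7.7686 / 0.0538 = 144.3978

$144.40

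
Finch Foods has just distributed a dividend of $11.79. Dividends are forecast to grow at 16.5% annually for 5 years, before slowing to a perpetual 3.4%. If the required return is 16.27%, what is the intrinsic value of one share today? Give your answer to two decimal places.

Two-stage DDM. Project D₁…D_5 at 0.165, terminal growth 0.034, discount at r = 0.1627.
D_1 = 13.7353
D_2 = 16.0017
D_3 = 18.6420
D_4 = 21.7179
D_5 = 25.3013
Terminal value at t=5: TV = D_6/(r−g) = 26.1616/(0.1627−0.034) = 203.2757
P₀ = 13.7353/(1+0.1627)^1 + 16.0017/(1+0.1627)^2 + 18.6420/(1+0.1627)^3 + 21.7179/(1+0.1627)^4 + 25.3013/(1+0.1627)^5 + 203.2757/(1+0.1627)^5 = 154.9644

$154.96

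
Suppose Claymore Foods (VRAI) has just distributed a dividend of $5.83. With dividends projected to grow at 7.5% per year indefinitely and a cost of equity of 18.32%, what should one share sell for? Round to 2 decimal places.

Gordon growth model: P₀ = D₁/(r − g). D₁ = 5.83 × (1 + 0.075) = 6.2672.
P₀ = 6.2672 / (0.1832 − 0.075) = 6.2672 / 0.1082 = 57.9228

$57.92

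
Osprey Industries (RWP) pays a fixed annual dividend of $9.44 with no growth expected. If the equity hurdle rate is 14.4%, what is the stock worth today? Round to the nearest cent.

Zero-growth DDM (perpetuity): P₀ = D/r = 9.44 / 0.144 = 65.5556

$65.56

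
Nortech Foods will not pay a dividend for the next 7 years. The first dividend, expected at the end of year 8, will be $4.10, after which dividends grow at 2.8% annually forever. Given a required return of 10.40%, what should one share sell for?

Deferred-dividend DDM. At t=7 the remaining stream is a growing perpetuity with first payment D_8 = 4.10.
V_7 = D_8/(r−g) = 4.10/(0.104−0.028) = 53.9474
P₀ = V_7/(1+r)^7 = 53.9474/(1+0.104)^7 = 26.9890

$26.99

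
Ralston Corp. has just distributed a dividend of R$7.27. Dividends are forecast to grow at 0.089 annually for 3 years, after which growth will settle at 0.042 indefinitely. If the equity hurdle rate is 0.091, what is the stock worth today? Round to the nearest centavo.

R$175.48

Two-stage DDM. Project D₁…D_3 at 0.089, terminal growth 0.042, discount at r = 0.091.
D_1 = 7.9170
D_2 = 8.6216
D_3 = 9.3890
Terminal value at t=3: TV = D_4/(r−g) = 9.7833/(0.091−0.042) = 199.6594
P₀ = 7.9170/(1+0.091)^1 + 8.6216/(1+0.091)^2 + 9.3890/(1+0.091)^3 + 199.6594/(1+0.091)^3 = 175.4802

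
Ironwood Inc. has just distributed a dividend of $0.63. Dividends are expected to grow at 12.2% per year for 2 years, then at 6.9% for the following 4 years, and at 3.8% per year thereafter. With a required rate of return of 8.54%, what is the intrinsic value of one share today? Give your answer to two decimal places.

$17.79

Three-stage DDM. Project D₁…D_6; terminal Gordon value at t=6 with g = 0.038; discount at r = 0.0854.
D_1 = 0.7069
D_2 = 0.7931
D_3 = 0.8478
D_4 = 0.9063
D_5 = 0.9689
D_6 = 1.0357
TV_6 = 1.0751/(0.0854−0.038) = 22.6807
P₀ = Σ Dₜ/(1+r)ᵗ + TV_6/(1+r)^6 = 17.7884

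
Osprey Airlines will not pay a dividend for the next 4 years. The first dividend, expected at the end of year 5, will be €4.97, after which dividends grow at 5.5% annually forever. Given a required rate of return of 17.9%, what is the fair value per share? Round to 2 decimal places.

Deferred-dividend DDM. At t=4 the remaining stream is a growing perpetuity with first payment D_5 = 4.97.
V_4 = D_5/(r−g) = 4.97/(0.179−0.055) = 40.0806
P₀ = V_4/(1+r)^4 = 40.0806/(1+0.179)^4 = 20.7434

€20.74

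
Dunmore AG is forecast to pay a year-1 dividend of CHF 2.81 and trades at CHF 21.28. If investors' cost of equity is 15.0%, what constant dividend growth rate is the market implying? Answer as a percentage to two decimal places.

From P₀ = D₁/(r − g), the implied growth is g = r − D₁/P₀.
g = 0.15 − 2.81/21.28 = 0.15 − 0.13205 = 0.01795

1.80%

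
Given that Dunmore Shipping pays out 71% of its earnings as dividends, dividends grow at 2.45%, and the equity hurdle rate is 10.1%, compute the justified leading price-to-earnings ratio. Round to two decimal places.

9.28

Justified leading P/E = b/(r−g) = 0.71/(0.101−0.0245) = 9.2810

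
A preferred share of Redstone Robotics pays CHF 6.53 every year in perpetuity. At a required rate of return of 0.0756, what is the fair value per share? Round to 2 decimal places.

Zero-growth DDM (perpetuity): P₀ = D/r = 6.53 / 0.0756 = 86.3757

CHF 86.38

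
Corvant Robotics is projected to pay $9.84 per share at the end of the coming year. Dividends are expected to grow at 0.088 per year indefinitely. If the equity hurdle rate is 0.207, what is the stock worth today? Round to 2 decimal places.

$82.69

Gordon growth model: P₀ = D₁/(r − g), with D₁ = 9.84 given directly.
P₀ = 9.8400 / (0.207 − 0.088) = 9.8400 / 0.119 = 82.6891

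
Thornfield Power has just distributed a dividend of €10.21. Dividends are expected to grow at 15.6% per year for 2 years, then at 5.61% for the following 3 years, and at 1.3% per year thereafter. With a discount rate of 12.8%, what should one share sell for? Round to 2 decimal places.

€126.95

Three-stage DDM. Project D₁…D_5; terminal Gordon value at t=5 with g = 0.013; discount at r = 0.128.
D_1 = 11.8028
D_2 = 13.6440
D_3 = 14.4094
D_4 = 15.2178
D_5 = 16.0715
TV_5 = 16.2804/(0.128−0.013) = 141.5690
P₀ = Σ Dₜ/(1+r)ᵗ + TV_5/(1+r)^5 = 126.9482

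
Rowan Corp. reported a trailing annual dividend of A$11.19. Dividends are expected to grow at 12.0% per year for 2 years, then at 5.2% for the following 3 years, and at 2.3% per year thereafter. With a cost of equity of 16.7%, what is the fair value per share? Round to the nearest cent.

Three-stage DDM. Project D₁…D_5; terminal Gordon value at t=5 with g = 0.023; discount at r = 0.167.
D_1 = 12.5328
D_2 = 14.0367
D_3 = 14.7666
D_4 = 15.5345
D_5 = 16.3423
TV_5 = 16.7182/(0.167−0.023) = 116.0985
P₀ = Σ Dₜ/(1+r)ᵗ + TV_5/(1+r)^5 = 99.9010

A$99.90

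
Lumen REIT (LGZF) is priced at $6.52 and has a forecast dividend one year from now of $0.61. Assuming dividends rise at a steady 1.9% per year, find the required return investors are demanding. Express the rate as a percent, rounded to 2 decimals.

Rearranging the constant-growth DDM: r = D₁/P₀ + g.
r = 0.6100 / 6.52 + 0.019 = 0.09356 + 0.019 = 0.11256

11.26%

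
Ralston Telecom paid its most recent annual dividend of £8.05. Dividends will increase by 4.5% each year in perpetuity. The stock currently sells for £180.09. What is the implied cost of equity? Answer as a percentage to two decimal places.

Rearranging the constant-growth DDM: r = D₁/P₀ + g.
D₁ = 8.05 × (1 + 0.045) = 8.4123.
r = 8.4123 / 180.09 + 0.045 = 0.04671 + 0.045 = 0.09171

9.17%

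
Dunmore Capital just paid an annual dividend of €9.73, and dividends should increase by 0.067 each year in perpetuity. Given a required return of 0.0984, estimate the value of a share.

€330.63

Gordon growth model: P₀ = D₁/(r − g). D₁ = 9.73 × (1 + 0.067) = 10.3819.
P₀ = 10.3819 / (0.0984 − 0.067) = 10.3819 / 0.0314 = 330.6341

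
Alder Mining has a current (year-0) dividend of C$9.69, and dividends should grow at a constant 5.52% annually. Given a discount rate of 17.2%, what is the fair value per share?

Gordon growth model: P₀ = D₁/(r − g). D₁ = 9.69 × (1 + 0.0552) = 10.2249.
P₀ = 10.2249 / (0.172 − 0.0552) = 10.2249 / 0.1168 = 87.5418

C$87.54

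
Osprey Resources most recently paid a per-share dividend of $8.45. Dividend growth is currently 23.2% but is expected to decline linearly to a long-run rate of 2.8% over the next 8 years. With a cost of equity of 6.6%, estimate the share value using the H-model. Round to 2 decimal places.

H-model: P₀ = D₀[(1+g_L) + H(g_S−g_L)]/(r−g_L), with H = 8/2 = 4.
P₀ = 8.45 × [(1+0.028) + 4×(0.232−0.028)] / (0.066−0.028)
   = 8.45 × 1.8440 / 0.038 = 410.0474

$410.05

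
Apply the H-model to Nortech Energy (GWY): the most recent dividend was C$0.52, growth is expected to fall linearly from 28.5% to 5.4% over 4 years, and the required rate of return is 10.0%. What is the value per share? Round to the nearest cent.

H-model: P₀ = D₀[(1+g_L) + H(g_S−g_L)]/(r−g_L), with H = 4/2 = 2.
P₀ = 0.52 × [(1+0.054) + 2×(0.285−0.054)] / (0.1−0.054)
   = 0.52 × 1.5160 / 0.046 = 17.1374

C$17.14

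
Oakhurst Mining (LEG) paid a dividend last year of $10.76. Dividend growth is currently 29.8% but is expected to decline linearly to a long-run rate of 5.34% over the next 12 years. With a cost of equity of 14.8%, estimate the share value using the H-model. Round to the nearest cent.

$286.74

H-model: P₀ = D₀[(1+g_L) + H(g_S−g_L)]/(r−g_L), with H = 12/2 = 6.
P₀ = 10.76 × [(1+0.0534) + 6×(0.298−0.0534)] / (0.148−0.0534)
   = 10.76 × 2.5210 / 0.0946 = 286.7438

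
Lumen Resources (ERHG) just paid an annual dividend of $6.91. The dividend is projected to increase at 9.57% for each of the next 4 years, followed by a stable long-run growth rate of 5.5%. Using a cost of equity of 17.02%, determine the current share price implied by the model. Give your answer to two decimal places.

Two-stage DDM. Project D₁…D_4 at 0.0957, terminal growth 0.055, discount at r = 0.1702.
D_1 = 7.5713
D_2 = 8.2959
D_3 = 9.0898
D_4 = 9.9597
Terminal value at t=4: TV = D_5/(r−g) = 10.5074/(0.1702−0.055) = 91.2105
P₀ = 7.5713/(1+0.1702)^1 + 8.2959/(1+0.1702)^2 + 9.0898/(1+0.1702)^3 + 9.9597/(1+0.1702)^4 + 91.2105/(1+0.1702)^4 = 72.1533

$72.15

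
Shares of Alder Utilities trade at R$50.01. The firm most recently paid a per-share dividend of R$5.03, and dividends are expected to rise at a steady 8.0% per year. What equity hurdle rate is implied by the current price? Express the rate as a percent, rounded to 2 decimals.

18.86%

Rearranging the constant-growth DDM: r = D₁/P₀ + g.
D₁ = 5.03 × (1 + 0.08) = 5.4324.
r = 5.4324 / 50.01 + 0.08 = 0.10863 + 0.08 = 0.18863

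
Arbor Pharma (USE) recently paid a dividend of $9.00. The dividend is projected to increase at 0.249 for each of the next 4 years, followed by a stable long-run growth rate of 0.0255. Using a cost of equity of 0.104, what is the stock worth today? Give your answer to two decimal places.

Two-stage DDM. Project D₁…D_4 at 0.249, terminal growth 0.0255, discount at r = 0.104.
D_1 = 11.2410
D_2 = 14.0400
D_3 = 17.5360
D_4 = 21.9024
Terminal value at t=4: TV = D_5/(r−g) = 22.4609/(0.104−0.0255) = 286.1266
P₀ = 11.2410/(1+0.104)^1 + 14.0400/(1+0.104)^2 + 17.5360/(1+0.104)^3 + 21.9024/(1+0.104)^4 + 286.1266/(1+0.104)^4 = 242.0892

$242.09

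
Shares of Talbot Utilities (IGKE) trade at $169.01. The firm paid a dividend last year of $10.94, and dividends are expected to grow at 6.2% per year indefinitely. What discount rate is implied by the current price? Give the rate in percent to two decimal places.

13.07%

Rearranging the constant-growth DDM: r = D₁/P₀ + g.
D₁ = 10.94 × (1 + 0.062) = 11.6183.
r = 11.6183 / 169.01 + 0.062 = 0.06874 + 0.062 = 0.13074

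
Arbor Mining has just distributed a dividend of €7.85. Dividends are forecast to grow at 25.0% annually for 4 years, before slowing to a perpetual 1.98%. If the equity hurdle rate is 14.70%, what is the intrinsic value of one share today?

Two-stage DDM. Project D₁…D_4 at 0.25, terminal growth 0.0198, discount at r = 0.147.
D_1 = 9.8125
D_2 = 12.2656
D_3 = 15.3320
D_4 = 19.1650
Terminal value at t=4: TV = D_5/(r−g) = 19.5445/(0.147−0.0198) = 153.6518
P₀ = 9.8125/(1+0.147)^1 + 12.2656/(1+0.147)^2 + 15.3320/(1+0.147)^3 + 19.1650/(1+0.147)^4 + 153.6518/(1+0.147)^4 = 127.8848

€127.88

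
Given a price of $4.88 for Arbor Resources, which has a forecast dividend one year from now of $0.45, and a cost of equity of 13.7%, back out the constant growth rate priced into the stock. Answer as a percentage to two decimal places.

From P₀ = D₁/(r − g), the implied growth is g = r − D₁/P₀.
g = 0.137 − 0.45/4.88 = 0.137 − 0.09221 = 0.04479

4.48%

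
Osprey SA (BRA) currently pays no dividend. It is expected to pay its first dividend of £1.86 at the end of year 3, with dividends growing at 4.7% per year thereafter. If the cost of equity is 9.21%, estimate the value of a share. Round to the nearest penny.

£34.58

Deferred-dividend DDM. At t=2 the remaining stream is a growing perpetuity with first payment D_3 = 1.86.
V_2 = D_3/(r−g) = 1.86/(0.0921−0.047) = 41.2417
P₀ = V_2/(1+r)^2 = 41.2417/(1+0.0921)^2 = 34.5789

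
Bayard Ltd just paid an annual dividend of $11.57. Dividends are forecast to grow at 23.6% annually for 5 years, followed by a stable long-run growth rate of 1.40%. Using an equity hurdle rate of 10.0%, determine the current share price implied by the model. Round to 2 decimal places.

Two-stage DDM. Project D₁…D_5 at 0.236, terminal growth 0.014, discount at r = 0.1.
D_1 = 14.3005
D_2 = 17.6754
D_3 = 21.8468
D_4 = 27.0027
D_5 = 33.3753
Terminal value at t=5: TV = D_6/(r−g) = 33.8426/(0.1−0.014) = 393.5186
P₀ = 14.3005/(1+0.1)^1 + 17.6754/(1+0.1)^2 + 21.8468/(1+0.1)^3 + 27.0027/(1+0.1)^4 + 33.3753/(1+0.1)^5 + 393.5186/(1+0.1)^5 = 327.5329

$327.53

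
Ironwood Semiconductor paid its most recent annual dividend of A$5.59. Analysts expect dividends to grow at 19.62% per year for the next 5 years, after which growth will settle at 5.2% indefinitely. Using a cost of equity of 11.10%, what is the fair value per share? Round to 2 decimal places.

Two-stage DDM. Project D₁…D_5 at 0.1962, terminal growth 0.052, discount at r = 0.111.
D_1 = 6.6868
D_2 = 7.9987
D_3 = 9.5680
D_4 = 11.4453
D_5 = 13.6909
Terminal value at t=5: TV = D_6/(r−g) = 14.4028/(0.111−0.052) = 244.1150
P₀ = 6.6868/(1+0.111)^1 + 7.9987/(1+0.111)^2 + 9.5680/(1+0.111)^3 + 11.4453/(1+0.111)^4 + 13.6909/(1+0.111)^5 + 244.1150/(1+0.111)^5 = 179.2963

A$179.30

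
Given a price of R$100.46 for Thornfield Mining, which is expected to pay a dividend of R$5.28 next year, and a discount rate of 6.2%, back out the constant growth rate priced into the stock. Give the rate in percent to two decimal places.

0.94%

From P₀ = D₁/(r − g), the implied growth is g = r − D₁/P₀.
g = 0.062 − 5.28/100.46 = 0.062 − 0.05256 = 0.00944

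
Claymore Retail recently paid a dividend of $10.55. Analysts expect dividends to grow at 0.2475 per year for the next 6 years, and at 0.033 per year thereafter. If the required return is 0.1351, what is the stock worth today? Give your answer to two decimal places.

$277.33

Two-stage DDM. Project D₁…D_6 at 0.2475, terminal growth 0.033, discount at r = 0.1351.
D_1 = 13.1611
D_2 = 16.4185
D_3 = 20.4821
D_4 = 25.5514
D_5 = 31.8754
D_6 = 39.7645
Terminal value at t=6: TV = D_7/(r−g) = 41.0768/(0.1351−0.033) = 402.3188
P₀ = 13.1611/(1+0.1351)^1 + 16.4185/(1+0.1351)^2 + 20.4821/(1+0.1351)^3 + 25.5514/(1+0.1351)^4 + 31.8754/(1+0.1351)^5 + 39.7645/(1+0.1351)^6 + 402.3188/(1+0.1351)^6 = 277.3295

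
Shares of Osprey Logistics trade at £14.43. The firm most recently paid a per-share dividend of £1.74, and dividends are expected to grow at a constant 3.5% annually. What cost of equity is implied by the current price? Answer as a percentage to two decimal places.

15.98%

Rearranging the constant-growth DDM: r = D₁/P₀ + g.
D₁ = 1.74 × (1 + 0.035) = 1.8009.
r = 1.8009 / 14.43 + 0.035 = 0.12480 + 0.035 = 0.15980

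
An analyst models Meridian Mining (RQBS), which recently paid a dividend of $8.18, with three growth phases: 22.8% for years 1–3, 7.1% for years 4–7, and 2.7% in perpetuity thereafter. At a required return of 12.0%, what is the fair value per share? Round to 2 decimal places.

Three-stage DDM. Project D₁…D_7; terminal Gordon value at t=7 with g = 0.027; discount at r = 0.12.
D_1 = 10.0450
D_2 = 12.3353
D_3 = 15.1478
D_4 = 16.2233
D_5 = 17.3751
D_6 = 18.6087
D_7 = 19.9300
TV_7 = 20.4681/(0.12−0.027) = 220.0867
P₀ = Σ Dₜ/(1+r)ᵗ + TV_7/(1+r)^7 = 167.7527

$167.75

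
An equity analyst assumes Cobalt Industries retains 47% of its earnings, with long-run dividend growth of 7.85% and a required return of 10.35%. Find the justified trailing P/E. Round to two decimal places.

22.86

Payout ratio b = 1 − 0.47 = 0.53.
Justified trailing P/E = b(1+g)/(r−g) = 0.53×(1+0.0785)/(0.1035−0.0785) = 22.8642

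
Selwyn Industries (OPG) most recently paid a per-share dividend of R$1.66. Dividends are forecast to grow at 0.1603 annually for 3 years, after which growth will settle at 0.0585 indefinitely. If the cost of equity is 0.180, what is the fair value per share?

R$18.57

Two-stage DDM. Project D₁…D_3 at 0.1603, terminal growth 0.0585, discount at r = 0.18.
D_1 = 1.9261
D_2 = 2.2349
D_3 = 2.5931
Terminal value at t=3: TV = D_4/(r−g) = 2.7448/(0.18−0.0585) = 22.5909
P₀ = 1.9261/(1+0.18)^1 + 2.2349/(1+0.18)^2 + 2.5931/(1+0.18)^3 + 22.5909/(1+0.18)^3 = 18.5651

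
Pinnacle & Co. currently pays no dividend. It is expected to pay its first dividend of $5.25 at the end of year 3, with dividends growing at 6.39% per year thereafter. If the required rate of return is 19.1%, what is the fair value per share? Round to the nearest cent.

Deferred-dividend DDM. At t=2 the remaining stream is a growing perpetuity with first payment D_3 = 5.25.
V_2 = D_3/(r−g) = 5.25/(0.191−0.0639) = 41.3061
P₀ = V_2/(1+r)^2 = 41.3061/(1+0.191)^2 = 29.1199

$29.12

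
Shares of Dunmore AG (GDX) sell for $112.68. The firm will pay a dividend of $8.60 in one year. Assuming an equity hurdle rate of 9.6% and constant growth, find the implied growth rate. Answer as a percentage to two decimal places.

From P₀ = D₁/(r − g), the implied growth is g = r − D₁/P₀.
g = 0.096 − 8.60/112.68 = 0.096 − 0.07632 = 0.01968

1.97%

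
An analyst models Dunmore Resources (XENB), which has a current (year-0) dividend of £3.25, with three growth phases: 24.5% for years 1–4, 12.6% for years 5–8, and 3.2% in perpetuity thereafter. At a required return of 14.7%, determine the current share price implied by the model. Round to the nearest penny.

£70.86

Three-stage DDM. Project D₁…D_8; terminal Gordon value at t=8 with g = 0.032; discount at r = 0.147.
D_1 = 4.0463
D_2 = 5.0376
D_3 = 6.2718
D_4 = 7.8084
D_5 = 8.7922
D_6 = 9.9001
D_7 = 11.1475
D_8 = 12.5520
TV_8 = 12.9537/(0.147−0.032) = 112.6409
P₀ = Σ Dₜ/(1+r)ᵗ + TV_8/(1+r)^8 = 70.8589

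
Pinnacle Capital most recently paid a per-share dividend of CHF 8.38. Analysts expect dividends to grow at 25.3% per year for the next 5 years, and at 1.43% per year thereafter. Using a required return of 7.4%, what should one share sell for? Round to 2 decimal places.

CHF 375.86

Two-stage DDM. Project D₁…D_5 at 0.253, terminal growth 0.0143, discount at r = 0.074.
D_1 = 10.5001
D_2 = 13.1567
D_3 = 16.4853
D_4 = 20.6561
D_5 = 25.8821
Terminal value at t=5: TV = D_6/(r−g) = 26.2522/(0.074−0.0143) = 439.7354
P₀ = 10.5001/(1+0.074)^1 + 13.1567/(1+0.074)^2 + 16.4853/(1+0.074)^3 + 20.6561/(1+0.074)^4 + 25.8821/(1+0.074)^5 + 439.7354/(1+0.074)^5 = 375.8575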